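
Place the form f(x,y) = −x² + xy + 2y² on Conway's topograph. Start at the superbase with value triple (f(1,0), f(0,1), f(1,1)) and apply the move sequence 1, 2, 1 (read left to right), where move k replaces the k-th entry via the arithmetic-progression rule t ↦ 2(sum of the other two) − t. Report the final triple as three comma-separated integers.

start (-1,2,2) = (f(1,0),f(0,1),f(1,1))
replace slot 1: 2·(2+2) − (-1) = 9 → (9,2,2)
replace slot 2: 2·(9+2) − 2 = 20 → (9,20,2)
replace slot 1: 2·(20+2) − 9 = 35 → (35,20,2)

35,20,2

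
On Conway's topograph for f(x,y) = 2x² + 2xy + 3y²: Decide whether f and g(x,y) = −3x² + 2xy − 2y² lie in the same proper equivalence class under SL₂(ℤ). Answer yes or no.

D₁ = -20, D₂ = -20
f: reduced (well bottom): (2,2,3) with a≤c, −a<b≤a
g is negative-definite; reduce −g:
−g: flip: (3,-2,2)→(2,2,3)
−g: reduced (well bottom): (2,2,3) with a≤c, −a<b≤a
flip sign back: reduced form of g is (-2,-2,-3)
reduced forms (2, 2, 3) vs (-2, -2, -3) ⇒ inequivalent

no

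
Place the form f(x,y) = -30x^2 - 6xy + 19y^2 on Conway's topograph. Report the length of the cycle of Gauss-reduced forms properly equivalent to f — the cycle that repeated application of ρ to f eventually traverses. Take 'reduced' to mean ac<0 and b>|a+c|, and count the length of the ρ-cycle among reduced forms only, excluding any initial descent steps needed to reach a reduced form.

D = 2316, ⌊√D⌋ = 48
descent: ρ → (19,44,-5)  [lands on river]
river: ρ → (-5,46,10)
river: ρ → (10,34,-29)
river: ρ → (-29,24,15)
river: ρ → (15,36,-17)
river: ρ → (-17,32,19)
ρ-cycle length = 6 (tail of 1 descent step not counted)

6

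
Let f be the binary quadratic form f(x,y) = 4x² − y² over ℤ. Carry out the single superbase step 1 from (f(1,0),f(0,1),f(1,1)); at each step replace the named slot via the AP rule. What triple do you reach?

start (4,-1,3) = (f(1,0),f(0,1),f(1,1))
replace slot 1: 2·((-1)+3) − 4 = 0 → (0,-1,3)

0,-1,3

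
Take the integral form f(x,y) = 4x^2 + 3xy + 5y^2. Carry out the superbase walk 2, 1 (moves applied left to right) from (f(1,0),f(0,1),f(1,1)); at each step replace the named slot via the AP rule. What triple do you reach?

start (4,5,12) = (f(1,0),f(0,1),f(1,1))
replace slot 2: 2·(4+12) − 5 = 27 → (4,27,12)
replace slot 1: 2·(27+12) − 4 = 74 → (74,27,12)

74,27,12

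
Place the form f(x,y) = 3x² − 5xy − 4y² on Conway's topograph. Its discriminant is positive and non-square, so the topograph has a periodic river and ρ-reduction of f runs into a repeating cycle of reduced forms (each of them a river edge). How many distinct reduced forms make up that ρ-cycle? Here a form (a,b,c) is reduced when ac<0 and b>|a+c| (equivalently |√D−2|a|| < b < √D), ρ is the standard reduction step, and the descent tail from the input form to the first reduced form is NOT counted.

D = 73, ⌊√D⌋ = 8
descent: ρ → (-4,5,3)  [lands on river]
river: ρ → (3,7,-2)
river: ρ → (-2,5,6)
river: ρ → (6,7,-1)
river: ρ → (-1,7,6)
river: ρ → (6,5,-2)
river: ρ → (-2,7,3)
river: ρ → (3,5,-4)
river: ρ → (-4,3,4)
river: ρ → (4,5,-3)
river: ρ → (-3,7,2)
river: ρ → (2,5,-6)
river: ρ → (-6,7,1)
river: ρ → (1,7,-6)
river: ρ → (-6,5,2)
river: ρ → (2,7,-3)
river: ρ → (-3,5,4)
river: ρ → (4,3,-4)
ρ-cycle length = 18 (tail of 1 descent step not counted)

18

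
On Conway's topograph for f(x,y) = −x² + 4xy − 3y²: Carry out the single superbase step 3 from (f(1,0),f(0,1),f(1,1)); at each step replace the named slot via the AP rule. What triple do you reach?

start (-1,-3,0) = (f(1,0),f(0,1),f(1,1))
replace slot 3: 2·((-1)+(-3)) − 0 = -8 → (-1,-3,-8)

-1,-3,-8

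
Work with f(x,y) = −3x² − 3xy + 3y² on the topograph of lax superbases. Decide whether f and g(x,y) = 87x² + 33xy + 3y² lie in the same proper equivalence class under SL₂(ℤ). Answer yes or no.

D₁ = 45, D₂ = 45
river cycle of f (length 2): (3, 3, -3), (-3, 3, 3)
river cycle of g (length 2): (3, 3, -3), (-3, 3, 3)
cycles coincide ⇒ equivalent

yes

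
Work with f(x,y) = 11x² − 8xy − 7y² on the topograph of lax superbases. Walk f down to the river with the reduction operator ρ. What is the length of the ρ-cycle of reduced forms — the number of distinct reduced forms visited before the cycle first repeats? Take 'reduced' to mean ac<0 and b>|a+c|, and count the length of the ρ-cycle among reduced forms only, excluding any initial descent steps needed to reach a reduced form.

D = 372, ⌊√D⌋ = 19
descent: ρ → (-7,8,11)  [lands on river]
river: ρ → (11,14,-4)
river: ρ → (-4,18,3)
river: ρ → (3,18,-4)
river: ρ → (-4,14,11)
river: ρ → (11,8,-7)
river: ρ → (-7,6,12)
river: ρ → (12,18,-1)
river: ρ → (-1,18,12)
river: ρ → (12,6,-7)
ρ-cycle length = 10 (tail of 1 descent step not counted)

10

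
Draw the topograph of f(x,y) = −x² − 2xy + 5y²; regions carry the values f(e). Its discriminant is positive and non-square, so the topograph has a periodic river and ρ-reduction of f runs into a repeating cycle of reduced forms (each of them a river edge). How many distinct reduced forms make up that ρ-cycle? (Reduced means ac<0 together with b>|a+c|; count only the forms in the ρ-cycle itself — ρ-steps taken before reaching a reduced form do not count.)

D = 24, ⌊√D⌋ = 4
descent: ρ → (5,2,-1)
descent: ρ → (-1,4,2)  [lands on river]
river: ρ → (2,4,-1)
ρ-cycle length = 2 (tail of 2 descent steps not counted)

2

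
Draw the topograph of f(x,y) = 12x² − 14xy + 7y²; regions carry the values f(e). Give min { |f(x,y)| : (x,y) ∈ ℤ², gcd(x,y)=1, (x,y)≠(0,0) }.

translate: b→10 (≡-14 mod 24), so (12,-14,7)→(12,10,5)
flip: (12,10,5)→(5,-10,12)
translate: b→0 (≡-10 mod 10), so (5,-10,12)→(5,0,7)
reduced (well bottom): (5,0,7) with a≤c, −a<b≤a
well minimum = a = 5

5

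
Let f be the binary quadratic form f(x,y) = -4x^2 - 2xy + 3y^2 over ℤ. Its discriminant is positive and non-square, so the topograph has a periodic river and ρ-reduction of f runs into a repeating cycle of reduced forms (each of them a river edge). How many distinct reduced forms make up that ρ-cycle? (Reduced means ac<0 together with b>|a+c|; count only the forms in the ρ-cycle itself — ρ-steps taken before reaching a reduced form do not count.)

D = 52, ⌊√D⌋ = 7
descent: ρ → (3,2,-4)  [lands on river]
river: ρ → (-4,6,1)
river: ρ → (1,6,-4)
river: ρ → (-4,2,3)
river: ρ → (3,4,-3)
river: ρ → (-3,2,4)
river: ρ → (4,6,-1)
river: ρ → (-1,6,4)
river: ρ → (4,2,-3)
river: ρ → (-3,4,3)
ρ-cycle length = 10 (tail of 1 descent step not counted)

10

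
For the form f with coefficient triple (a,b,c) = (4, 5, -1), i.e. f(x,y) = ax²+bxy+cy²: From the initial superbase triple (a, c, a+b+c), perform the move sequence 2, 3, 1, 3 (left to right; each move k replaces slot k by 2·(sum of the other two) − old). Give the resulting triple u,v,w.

start (4,-1,8) = (f(1,0),f(0,1),f(1,1))
replace slot 2: 2·(4+8) − (-1) = 25 → (4,25,8)
replace slot 3: 2·(4+25) − 8 = 50 → (4,25,50)
replace slot 1: 2·(25+50) − 4 = 146 → (146,25,50)
replace slot 3: 2·(146+25) − 50 = 292 → (146,25,292)

146,25,292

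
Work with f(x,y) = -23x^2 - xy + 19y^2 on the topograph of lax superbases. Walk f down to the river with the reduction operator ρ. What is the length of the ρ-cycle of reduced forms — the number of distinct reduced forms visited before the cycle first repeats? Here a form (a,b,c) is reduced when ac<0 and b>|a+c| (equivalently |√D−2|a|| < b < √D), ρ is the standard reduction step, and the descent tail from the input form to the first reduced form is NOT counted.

D = 1749, ⌊√D⌋ = 41
descent: ρ → (19,39,-3)  [lands on river]
river: ρ → (-3,39,19)
river: ρ → (19,37,-5)
river: ρ → (-5,33,33)
river: ρ → (33,33,-5)
river: ρ → (-5,37,19)
ρ-cycle length = 6 (tail of 1 descent step not counted)

6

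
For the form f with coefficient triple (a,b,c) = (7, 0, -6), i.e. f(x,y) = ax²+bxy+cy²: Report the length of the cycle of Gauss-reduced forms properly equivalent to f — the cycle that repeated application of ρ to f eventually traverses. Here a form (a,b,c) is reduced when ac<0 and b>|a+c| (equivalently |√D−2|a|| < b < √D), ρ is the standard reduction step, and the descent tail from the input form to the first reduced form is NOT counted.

D = 168, ⌊√D⌋ = 12
descent: ρ → (-6,12,1)  [lands on river]
river: ρ → (1,12,-6)
ρ-cycle length = 2 (tail of 1 descent step not counted)

2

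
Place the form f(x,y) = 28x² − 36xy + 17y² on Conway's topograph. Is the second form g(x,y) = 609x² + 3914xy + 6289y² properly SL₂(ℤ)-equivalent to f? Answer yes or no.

D₁ = -608, D₂ = -608
f: translate: b→20 (≡-36 mod 56), so (28,-36,17)→(28,20,9)
f: flip: (28,20,9)→(9,-20,28)
f: translate: b→-2 (≡-20 mod 18), so (9,-20,28)→(9,-2,17)
f: reduced (well bottom): (9,-2,17) with a≤c, −a<b≤a
g: translate: b→260 (≡3914 mod 1218), so (609,3914,6289)→(609,260,28)
g: flip: (609,260,28)→(28,-260,609)
g: translate: b→20 (≡-260 mod 56), so (28,-260,609)→(28,20,9)
g: flip: (28,20,9)→(9,-20,28)
g: translate: b→-2 (≡-20 mod 18), so (9,-20,28)→(9,-2,17)
g: reduced (well bottom): (9,-2,17) with a≤c, −a<b≤a
reduced forms (9, -2, 17) vs (9, -2, 17) ⇒ equivalent

yes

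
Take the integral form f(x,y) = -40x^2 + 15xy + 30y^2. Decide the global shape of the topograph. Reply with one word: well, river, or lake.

D = b²−4ac = 15² − 4·(-40)·30 = 5025
D > 0 non-square ⇒ indefinite ⇒ periodic river

river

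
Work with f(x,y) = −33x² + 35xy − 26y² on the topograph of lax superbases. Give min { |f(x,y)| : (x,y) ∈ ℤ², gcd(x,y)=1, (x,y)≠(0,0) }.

translate: b→31 (≡-35 mod 66), so (33,-35,26)→(33,31,24)
flip: (33,31,24)→(24,-31,33)
translate: b→17 (≡-31 mod 48), so (24,-31,33)→(24,17,26)
reduced (well bottom): (24,17,26) with a≤c, −a<b≤a
well minimum |f| = |-24| = 24 (negative-definite)

24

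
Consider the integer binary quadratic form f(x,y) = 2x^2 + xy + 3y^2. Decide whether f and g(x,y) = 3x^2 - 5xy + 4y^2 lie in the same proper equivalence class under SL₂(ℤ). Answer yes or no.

D₁ = -23, D₂ = -23
f: reduced (well bottom): (2,1,3) with a≤c, −a<b≤a
g: translate: b→1 (≡-5 mod 6), so (3,-5,4)→(3,1,2)
g: flip: (3,1,2)→(2,-1,3)
g: reduced (well bottom): (2,-1,3) with a≤c, −a<b≤a
reduced forms (2, 1, 3) vs (2, -1, 3) ⇒ inequivalent

no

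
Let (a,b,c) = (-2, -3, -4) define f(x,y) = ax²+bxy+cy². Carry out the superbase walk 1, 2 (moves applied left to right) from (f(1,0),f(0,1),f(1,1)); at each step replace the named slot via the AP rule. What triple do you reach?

start (-2,-4,-9) = (f(1,0),f(0,1),f(1,1))
replace slot 1: 2·((-4)+(-9)) − (-2) = -24 → (-24,-4,-9)
replace slot 2: 2·((-24)+(-9)) − (-4) = -62 → (-24,-62,-9)

-24,-62,-9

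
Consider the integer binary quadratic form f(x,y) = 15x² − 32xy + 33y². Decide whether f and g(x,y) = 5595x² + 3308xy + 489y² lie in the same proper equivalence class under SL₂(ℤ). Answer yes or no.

D₁ = -956, D₂ = -956
f: translate: b→-2 (≡-32 mod 30), so (15,-32,33)→(15,-2,16)
f: reduced (well bottom): (15,-2,16) with a≤c, −a<b≤a
g: flip: (5595,3308,489)→(489,-3308,5595)
g: translate: b→-374 (≡-3308 mod 978), so (489,-3308,5595)→(489,-374,72)
g: flip: (489,-374,72)→(72,374,489)
g: translate: b→-58 (≡374 mod 144), so (72,374,489)→(72,-58,15)
g: flip: (72,-58,15)→(15,58,72)
g: translate: b→-2 (≡58 mod 30), so (15,58,72)→(15,-2,16)
g: reduced (well bottom): (15,-2,16) with a≤c, −a<b≤a
reduced forms (15, -2, 16) vs (15, -2, 16) ⇒ equivalent

yes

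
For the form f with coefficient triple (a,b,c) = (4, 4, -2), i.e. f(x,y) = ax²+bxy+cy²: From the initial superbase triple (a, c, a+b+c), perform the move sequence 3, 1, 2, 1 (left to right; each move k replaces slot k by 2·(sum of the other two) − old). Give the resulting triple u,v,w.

start (4,-2,6) = (f(1,0),f(0,1),f(1,1))
replace slot 3: 2·(4+(-2)) − 6 = -2 → (4,-2,-2)
replace slot 1: 2·((-2)+(-2)) − 4 = -12 → (-12,-2,-2)
replace slot 2: 2·((-12)+(-2)) − (-2) = -26 → (-12,-26,-2)
replace slot 1: 2·((-26)+(-2)) − (-12) = -44 → (-44,-26,-2)

-44,-26,-2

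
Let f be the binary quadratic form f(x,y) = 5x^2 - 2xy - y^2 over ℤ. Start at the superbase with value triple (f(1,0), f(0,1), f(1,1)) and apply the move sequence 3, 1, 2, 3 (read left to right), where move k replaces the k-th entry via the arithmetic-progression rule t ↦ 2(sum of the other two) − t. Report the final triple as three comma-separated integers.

start (5,-1,2) = (f(1,0),f(0,1),f(1,1))
replace slot 3: 2·(5+(-1)) − 2 = 6 → (5,-1,6)
replace slot 1: 2·((-1)+6) − 5 = 5 → (5,-1,6)
replace slot 2: 2·(5+6) − (-1) = 23 → (5,23,6)
replace slot 3: 2·(5+23) − 6 = 50 → (5,23,50)

5,23,50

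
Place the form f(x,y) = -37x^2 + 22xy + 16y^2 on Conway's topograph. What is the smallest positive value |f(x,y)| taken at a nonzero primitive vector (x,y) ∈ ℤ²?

river: ρ → (16,42,-17)
river: ρ → (-17,26,32)
river: ρ → (32,38,-11)
river: ρ → (-11,50,8)
river: ρ → (8,46,-23)
river: ρ → (-23,46,8)
river: ρ → (8,50,-11)
river: ρ → (-11,38,32)
river: ρ → (32,26,-17)
river: ρ → (-17,42,16)
river: ρ → (16,22,-37)
river: ρ → (-37,52,1)
river: ρ → (1,52,-37)
river: ρ → (-37,22,16)
closes: descent 0, river 14
min |a| on river = 1

1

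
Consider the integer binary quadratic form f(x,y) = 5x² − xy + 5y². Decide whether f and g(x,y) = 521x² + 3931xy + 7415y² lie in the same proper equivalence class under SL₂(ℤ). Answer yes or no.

D₁ = -99, D₂ = -99
f: flip: (5,-1,5)→(5,1,5)
f: reduced (well bottom): (5,1,5) with a≤c, −a<b≤a
g: translate: b→-237 (≡3931 mod 1042), so (521,3931,7415)→(521,-237,27)
g: flip: (521,-237,27)→(27,237,521)
g: translate: b→21 (≡237 mod 54), so (27,237,521)→(27,21,5)
g: flip: (27,21,5)→(5,-21,27)
g: translate: b→-1 (≡-21 mod 10), so (5,-21,27)→(5,-1,5)
g: flip: (5,-1,5)→(5,1,5)
g: reduced (well bottom): (5,1,5) with a≤c, −a<b≤a
reduced forms (5, 1, 5) vs (5, 1, 5) ⇒ equivalent

yes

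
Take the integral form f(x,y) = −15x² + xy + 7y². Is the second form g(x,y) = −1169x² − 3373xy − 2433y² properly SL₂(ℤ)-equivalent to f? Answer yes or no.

D₁ = 421, D₂ = 421
river cycle of f (length 26): (7, 13, -9), (-9, 5, 11), (11, 17, -3), (-3, 19, 5), (5, 11, -15), (-15, 19, 1), (1, 19, -15), (-15, 11, 5), (5, 19, -3), (-3, 17, 11), … (16 more)
river cycle of g (length 26): (7, 13, -9), (-9, 5, 11), (11, 17, -3), (-3, 19, 5), (5, 11, -15), (-15, 19, 1), (1, 19, -15), (-15, 11, 5), (5, 19, -3), (-3, 17, 11), … (16 more)
cycles coincide ⇒ equivalent

yes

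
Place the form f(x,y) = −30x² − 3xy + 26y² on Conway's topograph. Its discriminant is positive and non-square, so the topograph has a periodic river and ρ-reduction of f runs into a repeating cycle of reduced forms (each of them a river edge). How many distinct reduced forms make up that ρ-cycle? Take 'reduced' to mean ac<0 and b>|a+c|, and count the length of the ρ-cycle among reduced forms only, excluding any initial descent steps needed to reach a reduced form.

D = 3129, ⌊√D⌋ = 55
descent: ρ → (26,55,-1)  [lands on river]
river: ρ → (-1,55,26)
river: ρ → (26,49,-7)
river: ρ → (-7,49,26)
ρ-cycle length = 4 (tail of 1 descent step not counted)

4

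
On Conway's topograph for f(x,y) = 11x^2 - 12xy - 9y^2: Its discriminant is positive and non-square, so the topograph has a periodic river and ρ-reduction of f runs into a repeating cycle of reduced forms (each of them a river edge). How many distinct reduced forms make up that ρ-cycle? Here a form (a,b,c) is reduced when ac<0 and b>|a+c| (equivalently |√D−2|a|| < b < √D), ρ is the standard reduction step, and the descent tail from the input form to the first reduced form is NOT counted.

D = 540, ⌊√D⌋ = 23
descent: ρ → (-9,12,11)  [lands on river]
river: ρ → (11,10,-10)
river: ρ → (-10,10,11)
river: ρ → (11,12,-9)
river: ρ → (-9,6,14)
river: ρ → (14,22,-1)
river: ρ → (-1,22,14)
river: ρ → (14,6,-9)
ρ-cycle length = 8 (tail of 1 descent step not counted)

8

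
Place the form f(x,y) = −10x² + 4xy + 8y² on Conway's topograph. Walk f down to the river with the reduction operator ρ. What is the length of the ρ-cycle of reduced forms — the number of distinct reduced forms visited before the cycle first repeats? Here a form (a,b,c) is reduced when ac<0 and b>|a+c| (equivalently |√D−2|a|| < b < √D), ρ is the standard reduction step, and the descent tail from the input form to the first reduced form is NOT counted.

D = 336, ⌊√D⌋ = 18
river: ρ → (8,12,-6)
river: ρ → (-6,12,8)
river: ρ → (8,4,-10)
river: ρ → (-10,16,2)
river: ρ → (2,16,-10)
river: ρ → (-10,4,8)
ρ-cycle length = 6 (tail of 0 descent steps not counted)

6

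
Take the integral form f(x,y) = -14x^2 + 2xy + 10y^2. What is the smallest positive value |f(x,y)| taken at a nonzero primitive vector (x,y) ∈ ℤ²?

descent: ρ → (10,18,-6)  [lands on river]
river: ρ → (-6,18,10)
river: ρ → (10,22,-2)
river: ρ → (-2,22,10)
closes: descent 1, river 4
min |a| on river = 2

2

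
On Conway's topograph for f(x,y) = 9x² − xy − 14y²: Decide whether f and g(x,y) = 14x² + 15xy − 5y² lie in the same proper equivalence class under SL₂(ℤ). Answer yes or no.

D₁ = 505, D₂ = 505
river cycle of f (length 6): (9, 17, -6), (-6, 19, 6), (6, 17, -9), (-9, 19, 4), (4, 21, -4), (-4, 19, 9)
river cycle of g (length 8): (-5, 15, 14), (14, 13, -6), (-6, 11, 16), (16, 21, -1), (-1, 21, 16), (16, 11, -6), (-6, 13, 14), (14, 15, -5)
cycles differ ⇒ inequivalent

no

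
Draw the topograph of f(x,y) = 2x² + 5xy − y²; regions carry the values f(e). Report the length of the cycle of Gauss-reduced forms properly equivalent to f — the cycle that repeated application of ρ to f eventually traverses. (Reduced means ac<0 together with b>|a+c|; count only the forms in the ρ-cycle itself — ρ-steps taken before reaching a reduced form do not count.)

D = 33, ⌊√D⌋ = 5
river: ρ → (-1,5,2)
river: ρ → (2,3,-3)
river: ρ → (-3,3,2)
river: ρ → (2,5,-1)
ρ-cycle length = 4 (tail of 0 descent steps not counted)

4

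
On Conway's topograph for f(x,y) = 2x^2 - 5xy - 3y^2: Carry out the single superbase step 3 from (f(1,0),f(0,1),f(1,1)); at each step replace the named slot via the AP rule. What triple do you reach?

start (2,-3,-6) = (f(1,0),f(0,1),f(1,1))
replace slot 3: 2·(2+(-3)) − (-6) = 4 → (2,-3,4)

2,-3,4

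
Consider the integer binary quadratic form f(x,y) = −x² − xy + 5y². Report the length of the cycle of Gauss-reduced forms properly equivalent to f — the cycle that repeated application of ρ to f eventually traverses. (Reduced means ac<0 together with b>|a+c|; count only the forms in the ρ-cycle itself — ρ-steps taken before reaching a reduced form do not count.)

D = 21, ⌊√D⌋ = 4
descent: ρ → (5,1,-1)
descent: ρ → (-1,3,3)  [lands on river]
river: ρ → (3,3,-1)
ρ-cycle length = 2 (tail of 2 descent steps not counted)

2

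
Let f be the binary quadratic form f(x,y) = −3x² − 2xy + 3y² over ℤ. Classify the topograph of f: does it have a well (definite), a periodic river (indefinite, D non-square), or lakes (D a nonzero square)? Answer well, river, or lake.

D = b²−4ac = (-2)² − 4·(-3)·3 = 40
D > 0 non-square ⇒ indefinite ⇒ periodic river

river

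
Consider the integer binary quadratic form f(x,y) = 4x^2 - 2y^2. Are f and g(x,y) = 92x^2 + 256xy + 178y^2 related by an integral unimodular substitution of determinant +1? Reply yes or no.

D₁ = 32, D₂ = 32
river cycle of f (length 2): (-2, 4, 2), (2, 4, -2)
river cycle of g (length 2): (2, 4, -2), (-2, 4, 2)
cycles coincide ⇒ equivalent

yes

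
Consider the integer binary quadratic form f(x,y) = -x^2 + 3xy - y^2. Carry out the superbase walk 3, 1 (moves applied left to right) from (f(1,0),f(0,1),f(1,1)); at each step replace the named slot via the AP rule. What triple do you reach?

start (-1,-1,1) = (f(1,0),f(0,1),f(1,1))
replace slot 3: 2·((-1)+(-1)) − 1 = -5 → (-1,-1,-5)
replace slot 1: 2·((-1)+(-5)) − (-1) = -11 → (-11,-1,-5)

-11,-1,-5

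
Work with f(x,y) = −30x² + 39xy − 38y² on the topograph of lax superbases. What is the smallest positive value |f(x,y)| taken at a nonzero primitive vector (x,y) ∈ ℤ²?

translate: b→21 (≡-39 mod 60), so (30,-39,38)→(30,21,29)
flip: (30,21,29)→(29,-21,30)
reduced (well bottom): (29,-21,30) with a≤c, −a<b≤a
well minimum |f| = |-29| = 29 (negative-definite)

29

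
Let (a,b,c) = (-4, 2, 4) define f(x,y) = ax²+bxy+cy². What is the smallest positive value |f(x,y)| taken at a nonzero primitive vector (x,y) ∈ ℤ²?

river: ρ → (4,6,-2)
river: ρ → (-2,6,4)
river: ρ → (4,2,-4)
river: ρ → (-4,6,2)
river: ρ → (2,6,-4)
river: ρ → (-4,2,4)
closes: descent 0, river 6
min |a| on river = 2

2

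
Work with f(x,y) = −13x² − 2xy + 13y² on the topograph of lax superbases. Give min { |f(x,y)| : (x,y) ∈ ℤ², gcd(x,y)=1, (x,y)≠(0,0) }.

descent: ρ → (13,2,-13)  [lands on river]
river: ρ → (-13,24,2)
river: ρ → (2,24,-13)
river: ρ → (-13,2,13)
river: ρ → (13,24,-2)
river: ρ → (-2,24,13)
closes: descent 1, river 6
min |a| on river = 2

2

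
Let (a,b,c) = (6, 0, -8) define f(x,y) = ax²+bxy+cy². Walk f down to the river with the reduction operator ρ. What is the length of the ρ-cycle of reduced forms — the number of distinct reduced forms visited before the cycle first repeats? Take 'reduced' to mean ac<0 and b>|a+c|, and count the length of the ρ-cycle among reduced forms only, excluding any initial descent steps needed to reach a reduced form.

D = 192, ⌊√D⌋ = 13
descent: ρ → (-8,0,6)
descent: ρ → (6,12,-2)  [lands on river]
river: ρ → (-2,12,6)
ρ-cycle length = 2 (tail of 2 descent steps not counted)

2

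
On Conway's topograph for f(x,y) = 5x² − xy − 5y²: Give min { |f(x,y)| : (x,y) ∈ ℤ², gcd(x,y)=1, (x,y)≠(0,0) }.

descent: ρ → (-5,1,5)  [lands on river]
river: ρ → (5,9,-1)
river: ρ → (-1,9,5)
river: ρ → (5,1,-5)
river: ρ → (-5,9,1)
river: ρ → (1,9,-5)
closes: descent 1, river 6
min |a| on river = 1

1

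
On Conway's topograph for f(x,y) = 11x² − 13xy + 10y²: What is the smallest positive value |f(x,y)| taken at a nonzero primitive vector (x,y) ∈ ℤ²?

translate: b→9 (≡-13 mod 22), so (11,-13,10)→(11,9,8)
flip: (11,9,8)→(8,-9,11)
translate: b→7 (≡-9 mod 16), so (8,-9,11)→(8,7,10)
reduced (well bottom): (8,7,10) with a≤c, −a<b≤a
well minimum = a = 8

8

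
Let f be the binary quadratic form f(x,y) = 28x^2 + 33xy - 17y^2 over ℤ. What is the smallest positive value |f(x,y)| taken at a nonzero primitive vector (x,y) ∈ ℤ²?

river: ρ → (-17,35,26)
river: ρ → (26,17,-26)
river: ρ → (-26,35,17)
river: ρ → (17,33,-28)
river: ρ → (-28,23,22)
river: ρ → (22,21,-29)
river: ρ → (-29,37,14)
river: ρ → (14,47,-14)
river: ρ → (-14,37,29)
river: ρ → (29,21,-22)
river: ρ → (-22,23,28)
river: ρ → (28,33,-17)
closes: descent 0, river 12
min |a| on river = 14

14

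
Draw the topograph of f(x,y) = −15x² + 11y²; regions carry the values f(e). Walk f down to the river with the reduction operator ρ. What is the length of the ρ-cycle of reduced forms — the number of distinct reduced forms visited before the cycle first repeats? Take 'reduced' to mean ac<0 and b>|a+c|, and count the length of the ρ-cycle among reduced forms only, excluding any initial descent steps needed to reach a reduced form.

D = 660, ⌊√D⌋ = 25
descent: ρ → (11,22,-4)  [lands on river]
river: ρ → (-4,18,21)
river: ρ → (21,24,-1)
river: ρ → (-1,24,21)
river: ρ → (21,18,-4)
river: ρ → (-4,22,11)
ρ-cycle length = 6 (tail of 1 descent step not counted)

6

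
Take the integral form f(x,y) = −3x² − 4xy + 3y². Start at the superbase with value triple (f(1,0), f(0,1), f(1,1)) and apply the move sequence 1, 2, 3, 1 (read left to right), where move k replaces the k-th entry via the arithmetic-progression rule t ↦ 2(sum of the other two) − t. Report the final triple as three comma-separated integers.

start (-3,3,-4) = (f(1,0),f(0,1),f(1,1))
replace slot 1: 2·(3+(-4)) − (-3) = 1 → (1,3,-4)
replace slot 2: 2·(1+(-4)) − 3 = -9 → (1,-9,-4)
replace slot 3: 2·(1+(-9)) − (-4) = -12 → (1,-9,-12)
replace slot 1: 2·((-9)+(-12)) − 1 = -43 → (-43,-9,-12)

-43,-9,-12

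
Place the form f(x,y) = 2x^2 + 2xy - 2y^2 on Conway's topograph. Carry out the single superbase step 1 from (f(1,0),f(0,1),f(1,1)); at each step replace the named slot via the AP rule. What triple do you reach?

start (2,-2,2) = (f(1,0),f(0,1),f(1,1))
replace slot 1: 2·((-2)+2) − 2 = -2 → (-2,-2,2)

-2,-2,2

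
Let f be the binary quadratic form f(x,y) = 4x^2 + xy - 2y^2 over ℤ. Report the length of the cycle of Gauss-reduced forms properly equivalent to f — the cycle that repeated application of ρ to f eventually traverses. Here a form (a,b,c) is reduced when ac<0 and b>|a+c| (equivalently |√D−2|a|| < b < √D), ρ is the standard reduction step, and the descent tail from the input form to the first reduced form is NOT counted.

D = 33, ⌊√D⌋ = 5
descent: ρ → (-2,3,3)  [lands on river]
river: ρ → (3,3,-2)
river: ρ → (-2,5,1)
river: ρ → (1,5,-2)
ρ-cycle length = 4 (tail of 1 descent step not counted)

4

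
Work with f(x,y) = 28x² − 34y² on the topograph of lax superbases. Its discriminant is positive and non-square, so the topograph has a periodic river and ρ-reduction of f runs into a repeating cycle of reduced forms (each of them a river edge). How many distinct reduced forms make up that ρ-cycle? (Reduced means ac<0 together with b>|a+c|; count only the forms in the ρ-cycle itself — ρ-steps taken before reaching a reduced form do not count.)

D = 3808, ⌊√D⌋ = 61
descent: ρ → (-34,0,28)
descent: ρ → (28,56,-6)  [lands on river]
river: ρ → (-6,52,46)
river: ρ → (46,40,-12)
river: ρ → (-12,56,14)
river: ρ → (14,56,-12)
river: ρ → (-12,40,46)
river: ρ → (46,52,-6)
river: ρ → (-6,56,28)
ρ-cycle length = 8 (tail of 2 descent steps not counted)

8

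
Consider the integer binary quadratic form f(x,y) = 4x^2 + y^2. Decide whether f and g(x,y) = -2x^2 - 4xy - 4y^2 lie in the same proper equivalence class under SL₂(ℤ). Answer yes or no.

D₁ = -16, D₂ = -16
f: flip: (4,0,1)→(1,0,4)
f: reduced (well bottom): (1,0,4) with a≤c, −a<b≤a
g is negative-definite; reduce −g:
−g: translate: b→0 (≡4 mod 4), so (2,4,4)→(2,0,2)
−g: reduced (well bottom): (2,0,2) with a≤c, −a<b≤a
flip sign back: reduced form of g is (-2,0,-2)
reduced forms (1, 0, 4) vs (-2, 0, -2) ⇒ inequivalent

no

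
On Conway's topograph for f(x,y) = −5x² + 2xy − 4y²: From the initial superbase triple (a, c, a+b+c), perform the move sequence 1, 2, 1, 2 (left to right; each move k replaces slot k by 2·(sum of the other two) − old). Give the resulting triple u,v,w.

start (-5,-4,-7) = (f(1,0),f(0,1),f(1,1))
replace slot 1: 2·((-4)+(-7)) − (-5) = -17 → (-17,-4,-7)
replace slot 2: 2·((-17)+(-7)) − (-4) = -44 → (-17,-44,-7)
replace slot 1: 2·((-44)+(-7)) − (-17) = -85 → (-85,-44,-7)
replace slot 2: 2·((-85)+(-7)) − (-44) = -140 → (-85,-140,-7)

-85,-140,-7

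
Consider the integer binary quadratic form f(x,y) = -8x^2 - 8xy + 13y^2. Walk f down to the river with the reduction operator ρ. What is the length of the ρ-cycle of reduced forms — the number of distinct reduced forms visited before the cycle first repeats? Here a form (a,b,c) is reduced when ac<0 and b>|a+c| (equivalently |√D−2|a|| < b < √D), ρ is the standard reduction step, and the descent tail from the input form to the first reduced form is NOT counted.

D = 480, ⌊√D⌋ = 21
descent: ρ → (13,8,-8)  [lands on river]
river: ρ → (-8,8,13)
river: ρ → (13,18,-3)
river: ρ → (-3,18,13)
ρ-cycle length = 4 (tail of 1 descent step not counted)

4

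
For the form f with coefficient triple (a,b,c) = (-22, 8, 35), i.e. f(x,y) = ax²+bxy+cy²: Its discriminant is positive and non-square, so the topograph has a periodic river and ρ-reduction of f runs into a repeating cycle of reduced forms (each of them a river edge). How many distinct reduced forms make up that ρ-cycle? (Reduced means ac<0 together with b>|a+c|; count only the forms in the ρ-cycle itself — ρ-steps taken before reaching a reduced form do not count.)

D = 3144, ⌊√D⌋ = 56
descent: ρ → (35,-8,-22)
descent: ρ → (-22,52,5)  [lands on river]
river: ρ → (5,48,-42)
river: ρ → (-42,36,11)
river: ρ → (11,52,-10)
river: ρ → (-10,48,21)
river: ρ → (21,36,-22)
ρ-cycle length = 6 (tail of 2 descent steps not counted)

6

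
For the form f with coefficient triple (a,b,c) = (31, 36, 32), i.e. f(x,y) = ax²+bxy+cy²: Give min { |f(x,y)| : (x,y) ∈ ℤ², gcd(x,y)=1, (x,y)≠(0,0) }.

translate: b→-26 (≡36 mod 62), so (31,36,32)→(31,-26,27)
flip: (31,-26,27)→(27,26,31)
reduced (well bottom): (27,26,31) with a≤c, −a<b≤a
well minimum = a = 27

27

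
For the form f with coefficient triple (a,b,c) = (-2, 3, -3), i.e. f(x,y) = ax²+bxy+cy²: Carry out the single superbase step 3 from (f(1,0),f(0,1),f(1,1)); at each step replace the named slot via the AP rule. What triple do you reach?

start (-2,-3,-2) = (f(1,0),f(0,1),f(1,1))
replace slot 3: 2·((-2)+(-3)) − (-2) = -8 → (-2,-3,-8)

-2,-3,-8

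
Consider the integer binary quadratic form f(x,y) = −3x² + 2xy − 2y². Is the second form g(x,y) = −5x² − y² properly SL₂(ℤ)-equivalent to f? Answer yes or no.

D₁ = -20, D₂ = -20
f is negative-definite; reduce −f:
−f: flip: (3,-2,2)→(2,2,3)
−f: reduced (well bottom): (2,2,3) with a≤c, −a<b≤a
flip sign back: reduced form of f is (-2,-2,-3)
g is negative-definite; reduce −g:
−g: flip: (5,0,1)→(1,0,5)
−g: reduced (well bottom): (1,0,5) with a≤c, −a<b≤a
flip sign back: reduced form of g is (-1,0,-5)
reduced forms (-2, -2, -3) vs (-1, 0, -5) ⇒ inequivalent

no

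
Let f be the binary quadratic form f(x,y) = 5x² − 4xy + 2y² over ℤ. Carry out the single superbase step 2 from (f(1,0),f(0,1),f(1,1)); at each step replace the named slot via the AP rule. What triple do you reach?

start (5,2,3) = (f(1,0),f(0,1),f(1,1))
replace slot 2: 2·(5+3) − 2 = 14 → (5,14,3)

5,14,3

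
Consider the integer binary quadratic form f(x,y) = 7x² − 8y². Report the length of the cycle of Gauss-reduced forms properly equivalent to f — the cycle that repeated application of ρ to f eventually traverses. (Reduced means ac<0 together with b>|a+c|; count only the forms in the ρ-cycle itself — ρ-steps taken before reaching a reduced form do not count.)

D = 224, ⌊√D⌋ = 14
descent: ρ → (-8,0,7)
descent: ρ → (7,14,-1)  [lands on river]
river: ρ → (-1,14,7)
ρ-cycle length = 2 (tail of 2 descent steps not counted)

2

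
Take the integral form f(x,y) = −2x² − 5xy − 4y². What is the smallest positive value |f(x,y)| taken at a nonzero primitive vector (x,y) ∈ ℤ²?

translate: b→1 (≡5 mod 4), so (2,5,4)→(2,1,1)
flip: (2,1,1)→(1,-1,2)
translate: b→1 (≡-1 mod 2), so (1,-1,2)→(1,1,2)
reduced (well bottom): (1,1,2) with a≤c, −a<b≤a
well minimum |f| = |-1| = 1 (negative-definite)

1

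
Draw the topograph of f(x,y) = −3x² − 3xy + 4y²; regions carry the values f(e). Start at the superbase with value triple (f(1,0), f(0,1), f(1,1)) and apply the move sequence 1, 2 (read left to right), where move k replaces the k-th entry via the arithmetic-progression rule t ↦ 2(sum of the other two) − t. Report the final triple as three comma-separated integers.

start (-3,4,-2) = (f(1,0),f(0,1),f(1,1))
replace slot 1: 2·(4+(-2)) − (-3) = 7 → (7,4,-2)
replace slot 2: 2·(7+(-2)) − 4 = 6 → (7,6,-2)

7,6,-2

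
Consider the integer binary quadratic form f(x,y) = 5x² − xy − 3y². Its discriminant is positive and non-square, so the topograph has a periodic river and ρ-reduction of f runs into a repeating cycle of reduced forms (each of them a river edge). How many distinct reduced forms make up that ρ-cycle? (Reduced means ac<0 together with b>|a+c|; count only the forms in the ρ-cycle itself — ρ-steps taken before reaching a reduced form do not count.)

D = 61, ⌊√D⌋ = 7
descent: ρ → (-3,7,1)  [lands on river]
river: ρ → (1,7,-3)
river: ρ → (-3,5,3)
river: ρ → (3,7,-1)
river: ρ → (-1,7,3)
river: ρ → (3,5,-3)
ρ-cycle length = 6 (tail of 1 descent step not counted)

6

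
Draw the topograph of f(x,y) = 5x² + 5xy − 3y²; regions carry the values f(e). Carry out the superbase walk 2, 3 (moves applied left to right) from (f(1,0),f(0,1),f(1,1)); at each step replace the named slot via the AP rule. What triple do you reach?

start (5,-3,7) = (f(1,0),f(0,1),f(1,1))
replace slot 2: 2·(5+7) − (-3) = 27 → (5,27,7)
replace slot 3: 2·(5+27) − 7 = 57 → (5,27,57)

5,27,57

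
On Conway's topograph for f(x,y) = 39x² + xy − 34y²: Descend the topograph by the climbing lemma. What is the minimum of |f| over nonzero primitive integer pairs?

descent: ρ → (-34,67,6)  [lands on river]
river: ρ → (6,65,-45)
river: ρ → (-45,25,26)
river: ρ → (26,27,-44)
river: ρ → (-44,61,9)
river: ρ → (9,65,-30)
river: ρ → (-30,55,19)
river: ρ → (19,59,-24)
river: ρ → (-24,37,41)
river: ρ → (41,45,-20)
river: ρ → (-20,35,51)
river: ρ → (51,67,-4)
river: ρ → (-4,69,34)
river: ρ → (34,67,-6)
river: ρ → (-6,65,45)
river: ρ → (45,25,-26)
river: ρ → (-26,27,44)
river: ρ → (44,61,-9)
river: ρ → (-9,65,30)
river: ρ → (30,55,-19)
river: ρ → (-19,59,24)
river: ρ → (24,37,-41)
river: ρ → (-41,45,20)
river: ρ → (20,35,-51)
river: ρ → (-51,67,4)
river: ρ → (4,69,-34)
closes: descent 1, river 26
min |a| on river = 4

4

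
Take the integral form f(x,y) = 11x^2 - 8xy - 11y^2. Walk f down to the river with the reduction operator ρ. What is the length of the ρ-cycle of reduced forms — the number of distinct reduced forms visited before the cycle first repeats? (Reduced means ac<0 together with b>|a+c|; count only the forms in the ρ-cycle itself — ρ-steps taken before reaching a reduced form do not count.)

D = 548, ⌊√D⌋ = 23
descent: ρ → (-11,8,11)  [lands on river]
river: ρ → (11,14,-8)
river: ρ → (-8,18,7)
river: ρ → (7,10,-16)
river: ρ → (-16,22,1)
river: ρ → (1,22,-16)
river: ρ → (-16,10,7)
river: ρ → (7,18,-8)
river: ρ → (-8,14,11)
river: ρ → (11,8,-11)
river: ρ → (-11,14,8)
river: ρ → (8,18,-7)
river: ρ → (-7,10,16)
river: ρ → (16,22,-1)
river: ρ → (-1,22,16)
river: ρ → (16,10,-7)
river: ρ → (-7,18,8)
river: ρ → (8,14,-11)
ρ-cycle length = 18 (tail of 1 descent step not counted)

18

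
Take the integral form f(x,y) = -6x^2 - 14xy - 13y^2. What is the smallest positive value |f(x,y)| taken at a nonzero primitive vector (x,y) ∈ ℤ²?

translate: b→2 (≡14 mod 12), so (6,14,13)→(6,2,5)
flip: (6,2,5)→(5,-2,6)
reduced (well bottom): (5,-2,6) with a≤c, −a<b≤a
well minimum |f| = |-5| = 5 (negative-definite)

5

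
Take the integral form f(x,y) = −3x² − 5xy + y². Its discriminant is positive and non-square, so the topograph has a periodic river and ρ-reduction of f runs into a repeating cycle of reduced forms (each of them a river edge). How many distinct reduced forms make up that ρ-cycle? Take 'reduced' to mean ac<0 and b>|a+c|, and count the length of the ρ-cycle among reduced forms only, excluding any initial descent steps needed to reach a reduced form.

D = 37, ⌊√D⌋ = 6
descent: ρ → (1,5,-3)  [lands on river]
river: ρ → (-3,1,3)
river: ρ → (3,5,-1)
river: ρ → (-1,5,3)
river: ρ → (3,1,-3)
river: ρ → (-3,5,1)
ρ-cycle length = 6 (tail of 1 descent step not counted)

6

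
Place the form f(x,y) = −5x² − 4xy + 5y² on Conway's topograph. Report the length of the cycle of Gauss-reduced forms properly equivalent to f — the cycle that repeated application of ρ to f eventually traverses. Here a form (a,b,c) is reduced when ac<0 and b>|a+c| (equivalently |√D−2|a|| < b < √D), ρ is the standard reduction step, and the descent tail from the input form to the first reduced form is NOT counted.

D = 116, ⌊√D⌋ = 10
descent: ρ → (5,4,-5)  [lands on river]
river: ρ → (-5,6,4)
river: ρ → (4,10,-1)
river: ρ → (-1,10,4)
river: ρ → (4,6,-5)
river: ρ → (-5,4,5)
river: ρ → (5,6,-4)
river: ρ → (-4,10,1)
river: ρ → (1,10,-4)
river: ρ → (-4,6,5)
ρ-cycle length = 10 (tail of 1 descent step not counted)

10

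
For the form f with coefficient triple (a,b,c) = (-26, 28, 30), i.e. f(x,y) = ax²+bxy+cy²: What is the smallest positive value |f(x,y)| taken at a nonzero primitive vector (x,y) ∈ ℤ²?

river: ρ → (30,32,-24)
river: ρ → (-24,16,38)
river: ρ → (38,60,-2)
river: ρ → (-2,60,38)
river: ρ → (38,16,-24)
river: ρ → (-24,32,30)
river: ρ → (30,28,-26)
river: ρ → (-26,24,32)
river: ρ → (32,40,-18)
river: ρ → (-18,32,40)
river: ρ → (40,48,-10)
river: ρ → (-10,52,30)
river: ρ → (30,8,-32)
river: ρ → (-32,56,6)
river: ρ → (6,52,-50)
river: ρ → (-50,48,8)
river: ρ → (8,48,-50)
river: ρ → (-50,52,6)
river: ρ → (6,56,-32)
river: ρ → (-32,8,30)
river: ρ → (30,52,-10)
river: ρ → (-10,48,40)
river: ρ → (40,32,-18)
river: ρ → (-18,40,32)
river: ρ → (32,24,-26)
river: ρ → (-26,28,30)
closes: descent 0, river 26
min |a| on river = 2

2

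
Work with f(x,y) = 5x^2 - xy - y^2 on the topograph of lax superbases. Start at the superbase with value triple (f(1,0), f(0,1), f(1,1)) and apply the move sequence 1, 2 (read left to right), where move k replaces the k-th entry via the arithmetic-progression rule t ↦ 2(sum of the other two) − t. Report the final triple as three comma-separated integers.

start (5,-1,3) = (f(1,0),f(0,1),f(1,1))
replace slot 1: 2·((-1)+3) − 5 = -1 → (-1,-1,3)
replace slot 2: 2·((-1)+3) − (-1) = 5 → (-1,5,3)

-1,5,3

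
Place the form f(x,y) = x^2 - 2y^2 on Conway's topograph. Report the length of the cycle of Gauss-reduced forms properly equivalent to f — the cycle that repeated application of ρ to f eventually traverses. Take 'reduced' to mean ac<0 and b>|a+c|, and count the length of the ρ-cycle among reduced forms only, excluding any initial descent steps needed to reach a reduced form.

D = 8, ⌊√D⌋ = 2
descent: ρ → (-2,0,1)
descent: ρ → (1,2,-1)  [lands on river]
river: ρ → (-1,2,1)
ρ-cycle length = 2 (tail of 2 descent steps not counted)

2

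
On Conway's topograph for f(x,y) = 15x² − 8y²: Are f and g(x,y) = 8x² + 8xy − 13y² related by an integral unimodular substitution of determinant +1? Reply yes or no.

D₁ = 480, D₂ = 480
river cycle of f (length 4): (-8, 16, 7), (7, 12, -12), (-12, 12, 7), (7, 16, -8)
river cycle of g (length 4): (-13, 18, 3), (3, 18, -13), (-13, 8, 8), (8, 8, -13)
cycles differ ⇒ inequivalent

no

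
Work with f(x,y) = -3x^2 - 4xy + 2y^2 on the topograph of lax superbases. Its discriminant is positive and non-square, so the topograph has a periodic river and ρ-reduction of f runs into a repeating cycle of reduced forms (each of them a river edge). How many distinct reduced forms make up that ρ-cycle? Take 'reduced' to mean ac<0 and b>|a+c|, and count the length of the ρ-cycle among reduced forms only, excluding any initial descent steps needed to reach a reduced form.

D = 40, ⌊√D⌋ = 6
descent: ρ → (2,4,-3)  [lands on river]
river: ρ → (-3,2,3)
river: ρ → (3,4,-2)
river: ρ → (-2,4,3)
river: ρ → (3,2,-3)
river: ρ → (-3,4,2)
ρ-cycle length = 6 (tail of 1 descent step not counted)

6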